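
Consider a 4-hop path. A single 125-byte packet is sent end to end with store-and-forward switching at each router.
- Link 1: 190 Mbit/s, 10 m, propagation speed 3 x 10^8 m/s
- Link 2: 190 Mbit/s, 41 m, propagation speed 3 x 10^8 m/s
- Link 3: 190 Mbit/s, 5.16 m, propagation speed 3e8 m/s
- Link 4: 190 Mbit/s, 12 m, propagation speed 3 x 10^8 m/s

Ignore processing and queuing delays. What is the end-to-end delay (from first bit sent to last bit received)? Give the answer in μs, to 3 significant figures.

21.3 μs

L = 125 × 8 = 1000 bits.
Transmission delay per hop = L/R = 1000/190000000 = 5.26316 μs; 4 hops → 21.0526 μs.
Propagation delays (d/s per hop): 0.0333333, 0.136667, 0.0172, 0.04 μs; sum = 0.2272 μs.
End-to-end = 21.3 μs.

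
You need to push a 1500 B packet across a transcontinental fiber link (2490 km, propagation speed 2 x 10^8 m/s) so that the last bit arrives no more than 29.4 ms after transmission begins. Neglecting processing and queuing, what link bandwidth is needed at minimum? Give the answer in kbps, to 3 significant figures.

L = 12000 bits.
Propagation delay = 2490000 / 200000000 = 12.45 ms.
Transmission budget = 29.4 − 12.45 = 16.95 ms.
R ≥ L / t_tx = 12000 bits / 0.01695 s = 708 kbps.

708 kbps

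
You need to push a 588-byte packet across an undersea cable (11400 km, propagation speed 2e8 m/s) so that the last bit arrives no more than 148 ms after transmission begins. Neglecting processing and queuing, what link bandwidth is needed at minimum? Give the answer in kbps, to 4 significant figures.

L = 4704 bits.
Propagation delay = 11400000 / 200000000 = 57 ms.
Transmission budget = 148 − 57 = 91 ms.
R ≥ L / t_tx = 4704 bits / 0.091 s = 51.69 kbps.

51.69 kbps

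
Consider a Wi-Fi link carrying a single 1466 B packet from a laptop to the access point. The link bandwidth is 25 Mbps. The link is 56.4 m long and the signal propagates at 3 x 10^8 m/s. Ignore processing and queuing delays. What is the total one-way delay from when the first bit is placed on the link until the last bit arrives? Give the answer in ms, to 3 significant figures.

L = 1466 × 8 = 11728 bits.
Transmission delay = L/R = 11728 / 25000000 = 0.46912 ms.
Propagation delay = d/s = 56.4 m / 300000000 m/s = 0.000188 ms.
Total = 0.469 ms.

0.469 ms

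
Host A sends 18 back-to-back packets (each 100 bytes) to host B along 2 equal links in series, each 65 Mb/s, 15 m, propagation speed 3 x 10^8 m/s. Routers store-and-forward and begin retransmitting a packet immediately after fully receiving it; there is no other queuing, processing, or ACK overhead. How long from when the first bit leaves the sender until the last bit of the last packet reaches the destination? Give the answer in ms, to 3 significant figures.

Per-hop transmission t_tx = L/R = 800/65000000 = 0.0123077 ms.
Per-hop propagation t_prop = 15/300000000 = 5e-05 ms.
Pipeline fill: first packet needs 2·t_tx to clear all hops; remaining 17 packets each add one t_tx.
Total = (2+18-1)·t_tx + 2·t_prop = 19·0.0123077 + 2·5e-05 = 0.234 ms.

0.234 ms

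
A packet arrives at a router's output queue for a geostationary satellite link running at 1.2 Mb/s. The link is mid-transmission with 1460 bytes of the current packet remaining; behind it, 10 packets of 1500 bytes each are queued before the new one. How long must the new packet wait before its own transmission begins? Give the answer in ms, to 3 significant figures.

Each queued packet: L/R = 12000/1200000 = 10 ms.
10 queued → 100 ms.
Plus remaining 11680 bits of current packet: 9.73333 ms.
Queuing delay = 110 ms.

110 ms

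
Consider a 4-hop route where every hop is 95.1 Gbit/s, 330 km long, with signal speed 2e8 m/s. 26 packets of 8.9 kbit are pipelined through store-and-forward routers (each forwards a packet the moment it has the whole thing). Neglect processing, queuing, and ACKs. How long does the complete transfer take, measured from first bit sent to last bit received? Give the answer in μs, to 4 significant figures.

6603 μs

Per-hop transmission t_tx = L/R = 8900/95100000000 = 0.0935857 μs.
Per-hop propagation t_prop = 330000/200000000 = 1650 μs.
Pipeline fill: first packet needs 4·t_tx to clear all hops; remaining 25 packets each add one t_tx.
Total = (4+26-1)·t_tx + 4·t_prop = 29·0.0935857 + 4·1650 = 6603 μs.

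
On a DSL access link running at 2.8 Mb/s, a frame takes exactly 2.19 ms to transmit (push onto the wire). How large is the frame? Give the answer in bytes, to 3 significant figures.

L = R × t_tx = 2800000 b/s × 0.00219 s = 6132 bits.
In bytes: 6132 / 8 = 767 bytes.

767 bytes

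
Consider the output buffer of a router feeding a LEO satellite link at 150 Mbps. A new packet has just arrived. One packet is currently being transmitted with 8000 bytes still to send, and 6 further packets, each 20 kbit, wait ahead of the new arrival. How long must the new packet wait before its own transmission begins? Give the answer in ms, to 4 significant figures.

Each queued packet: L/R = 20000/150000000 = 0.133333 ms.
6 queued → 0.8 ms.
Plus remaining 64000 bits of current packet: 0.426667 ms.
Queuing delay = 1.227 ms.

1.227 ms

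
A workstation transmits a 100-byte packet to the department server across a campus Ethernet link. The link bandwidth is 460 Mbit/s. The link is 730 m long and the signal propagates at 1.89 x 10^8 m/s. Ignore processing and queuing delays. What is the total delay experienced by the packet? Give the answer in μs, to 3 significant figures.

5.60 μs

L = 100 × 8 = 800 bits.
Transmission delay = L/R = 800 / 460000000 = 1.73913 μs.
Propagation delay = d/s = 730 m / 189000000 m/s = 3.86243 μs.
Total = 5.60 μs.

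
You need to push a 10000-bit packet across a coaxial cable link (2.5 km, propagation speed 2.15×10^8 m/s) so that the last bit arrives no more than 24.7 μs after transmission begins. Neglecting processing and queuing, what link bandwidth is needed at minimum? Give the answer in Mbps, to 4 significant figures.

765.0 Mbps

Propagation delay = 2500 / 215000000 = 11.6279 μs.
Transmission budget = 24.7 − 11.6279 = 13.0721 μs.
R ≥ L / t_tx = 10000 bits / 1.30721e-05 s = 765.0 Mbps.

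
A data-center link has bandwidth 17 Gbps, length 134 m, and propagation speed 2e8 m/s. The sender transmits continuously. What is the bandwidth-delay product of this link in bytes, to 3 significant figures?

1420 bytes

Propagation delay = 134 / 200000000 = 6.7e-07 s.
BDP = R × t_prop = 17000000000 × 6.7e-07 = 11390 bits.
In bytes: 11390/8 = 1420 bytes.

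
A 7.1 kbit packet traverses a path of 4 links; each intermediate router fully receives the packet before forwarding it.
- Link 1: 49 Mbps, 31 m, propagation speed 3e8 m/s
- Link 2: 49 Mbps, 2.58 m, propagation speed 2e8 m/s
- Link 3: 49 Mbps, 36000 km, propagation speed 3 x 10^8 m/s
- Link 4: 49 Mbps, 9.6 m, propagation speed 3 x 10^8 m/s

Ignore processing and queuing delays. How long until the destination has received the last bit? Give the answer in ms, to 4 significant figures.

L = 7100 bits.
Transmission delay per hop = L/R = 7100/49000000 = 0.144898 ms; 4 hops → 0.579592 ms.
Propagation delays (d/s per hop): 0.000103333, 1.29e-05, 120, 3.2e-05 ms; sum = 120 ms.
End-to-end = 120.6 ms.

120.6 ms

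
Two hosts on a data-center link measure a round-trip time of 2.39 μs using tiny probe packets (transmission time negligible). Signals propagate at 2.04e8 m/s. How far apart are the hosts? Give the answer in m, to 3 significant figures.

One-way propagation = RTT/2 = 1.195 μs.
d = s × t = 204000000 × 1.195e-06 = 244 m.

244 m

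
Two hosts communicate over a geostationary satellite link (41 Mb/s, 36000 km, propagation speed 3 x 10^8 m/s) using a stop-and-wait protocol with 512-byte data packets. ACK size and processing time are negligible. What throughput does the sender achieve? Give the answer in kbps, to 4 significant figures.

17.06 kbps

t_tx = L/R = 4096/41000000 = 9.99024e-05 s.
t_prop = 36000000/300000000 = 0.12 s; RTT = 0.24 s.
Cycle = t_tx + RTT = 0.2401 s.
Throughput = L / cycle = 4096 / 0.2401 = 17.06 kbps.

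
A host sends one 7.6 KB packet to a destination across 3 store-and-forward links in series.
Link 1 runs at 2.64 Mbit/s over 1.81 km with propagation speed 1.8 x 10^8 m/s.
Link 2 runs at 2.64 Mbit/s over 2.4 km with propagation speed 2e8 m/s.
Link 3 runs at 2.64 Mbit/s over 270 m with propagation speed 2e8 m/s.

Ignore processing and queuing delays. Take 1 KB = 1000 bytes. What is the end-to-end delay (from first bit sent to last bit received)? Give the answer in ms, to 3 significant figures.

L = 60800 bits.
Transmission delay per hop = L/R = 60800/2640000 = 23.0303 ms; 3 hops → 69.0909 ms.
Propagation delays (d/s per hop): 0.0100556, 0.012, 0.00135 ms; sum = 0.0234056 ms.
End-to-end = 69.1 ms.

69.1 ms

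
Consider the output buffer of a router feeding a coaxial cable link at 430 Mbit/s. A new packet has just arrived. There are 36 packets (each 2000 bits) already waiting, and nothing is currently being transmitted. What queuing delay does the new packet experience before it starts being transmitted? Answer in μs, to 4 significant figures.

Each queued packet: L/R = 2000/430000000 = 4.65116 μs.
36 queued → 167.442 μs.
Queuing delay = 167.4 μs.

167.4 μs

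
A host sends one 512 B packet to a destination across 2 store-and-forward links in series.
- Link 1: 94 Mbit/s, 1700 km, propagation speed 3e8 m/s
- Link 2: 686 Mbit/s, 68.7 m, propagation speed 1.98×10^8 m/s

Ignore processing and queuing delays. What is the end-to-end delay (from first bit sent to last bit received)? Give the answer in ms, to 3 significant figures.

L = 512 × 8 = 4096 bits.
Transmission delays (L/R per hop): 0.0435745, 0.00597085 ms; sum = 0.0495453 ms.
Propagation delays (d/s per hop): 5.66667, 0.00034697 ms; sum = 5.66701 ms.
End-to-end = 5.72 ms.

5.72 ms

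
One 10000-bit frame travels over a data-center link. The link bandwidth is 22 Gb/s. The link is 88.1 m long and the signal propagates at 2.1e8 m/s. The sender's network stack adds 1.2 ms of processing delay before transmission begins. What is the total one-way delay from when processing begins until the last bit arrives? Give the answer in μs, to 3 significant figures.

1200 μs

Transmission delay = L/R = 10000 / 22000000000 = 0.454545 μs.
Propagation delay = d/s = 88.1 m / 210000000 m/s = 0.419524 μs.
Plus processing delay 1.2 ms = 1200 μs.
Total = 1200 μs.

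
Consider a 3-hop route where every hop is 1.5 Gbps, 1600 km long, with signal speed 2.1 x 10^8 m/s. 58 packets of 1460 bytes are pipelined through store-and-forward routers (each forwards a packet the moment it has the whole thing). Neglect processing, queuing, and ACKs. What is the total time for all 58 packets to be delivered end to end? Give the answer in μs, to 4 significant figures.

23320 μs

Per-hop transmission t_tx = L/R = 11680/1500000000 = 7.78667 μs.
Per-hop propagation t_prop = 1600000/210000000 = 7619.05 μs.
Pipeline fill: first packet needs 3·t_tx to clear all hops; remaining 57 packets each add one t_tx.
Total = (3+58-1)·t_tx + 3·t_prop = 60·7.78667 + 3·7619.05 = 23320 μs.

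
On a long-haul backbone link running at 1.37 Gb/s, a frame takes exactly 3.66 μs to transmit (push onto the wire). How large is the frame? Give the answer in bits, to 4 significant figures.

L = R × t_tx = 1370000000 b/s × 3.66e-06 s = 5014.2 bits.

5014 bits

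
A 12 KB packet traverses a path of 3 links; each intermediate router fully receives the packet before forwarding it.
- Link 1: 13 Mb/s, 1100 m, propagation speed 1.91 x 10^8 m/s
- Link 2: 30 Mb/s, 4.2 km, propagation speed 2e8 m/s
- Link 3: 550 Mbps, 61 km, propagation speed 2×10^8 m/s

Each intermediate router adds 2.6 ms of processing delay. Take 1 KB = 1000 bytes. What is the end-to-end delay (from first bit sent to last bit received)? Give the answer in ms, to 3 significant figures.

16.3 ms

L = 96000 bits.
Transmission delays (L/R per hop): 7.38462, 3.2, 0.174545 ms; sum = 10.7592 ms.
Propagation delays (d/s per hop): 0.00575916, 0.021, 0.305 ms; sum = 0.331759 ms.
Processing at 2 router(s): 2 × 2.6 ms = 5.2 ms.
End-to-end = 16.3 ms.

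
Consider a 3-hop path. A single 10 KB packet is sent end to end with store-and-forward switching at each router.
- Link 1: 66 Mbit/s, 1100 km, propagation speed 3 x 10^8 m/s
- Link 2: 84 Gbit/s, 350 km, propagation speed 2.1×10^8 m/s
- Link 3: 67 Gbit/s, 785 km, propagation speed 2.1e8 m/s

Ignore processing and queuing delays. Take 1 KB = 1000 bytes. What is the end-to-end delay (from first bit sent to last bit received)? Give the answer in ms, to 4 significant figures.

L = 80000 bits.
Transmission delays (L/R per hop): 1.21212, 0.000952381, 0.00119403 ms; sum = 1.21427 ms.
Propagation delays (d/s per hop): 3.66667, 1.66667, 3.7381 ms; sum = 9.07143 ms.
End-to-end = 10.29 ms.

10.29 ms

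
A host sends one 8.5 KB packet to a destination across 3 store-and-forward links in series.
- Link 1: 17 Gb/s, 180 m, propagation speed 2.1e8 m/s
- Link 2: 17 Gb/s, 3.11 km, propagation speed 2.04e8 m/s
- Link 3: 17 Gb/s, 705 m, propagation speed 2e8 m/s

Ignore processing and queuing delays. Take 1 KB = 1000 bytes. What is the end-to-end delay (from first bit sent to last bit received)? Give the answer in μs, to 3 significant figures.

L = 68000 bits.
Transmission delay per hop = L/R = 68000/17000000000 = 4 μs; 3 hops → 12 μs.
Propagation delays (d/s per hop): 0.857143, 15.2451, 3.525 μs; sum = 19.6272 μs.
End-to-end = 31.6 μs.

31.6 μs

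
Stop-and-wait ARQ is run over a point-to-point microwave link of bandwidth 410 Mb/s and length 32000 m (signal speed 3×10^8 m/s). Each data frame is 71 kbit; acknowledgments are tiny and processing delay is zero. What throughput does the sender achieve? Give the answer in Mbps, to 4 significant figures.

t_tx = L/R = 71000/410000000 = 0.000173171 s.
t_prop = 32000/300000000 = 0.000106667 s; RTT = 0.000213333 s.
Cycle = t_tx + RTT = 0.000386504 s.
Throughput = L / cycle = 71000 / 0.000386504 = 183.7 Mbps.

183.7 Mbps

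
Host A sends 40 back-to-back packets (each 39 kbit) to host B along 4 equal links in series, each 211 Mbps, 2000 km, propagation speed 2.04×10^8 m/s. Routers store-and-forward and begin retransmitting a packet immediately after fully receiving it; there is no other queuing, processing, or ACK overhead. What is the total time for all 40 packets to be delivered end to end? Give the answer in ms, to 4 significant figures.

47.16 ms

Per-hop transmission t_tx = L/R = 39000/211000000 = 0.184834 ms.
Per-hop propagation t_prop = 2000000/204000000 = 9.80392 ms.
Pipeline fill: first packet needs 4·t_tx to clear all hops; remaining 39 packets each add one t_tx.
Total = (4+40-1)·t_tx + 4·t_prop = 43·0.184834 + 4·9.80392 = 47.16 ms.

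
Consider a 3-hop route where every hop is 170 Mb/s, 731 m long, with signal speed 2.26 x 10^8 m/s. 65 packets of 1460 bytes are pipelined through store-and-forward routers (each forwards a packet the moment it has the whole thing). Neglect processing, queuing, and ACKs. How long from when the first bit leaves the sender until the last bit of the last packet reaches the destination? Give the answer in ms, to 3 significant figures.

Per-hop transmission t_tx = L/R = 11680/170000000 = 0.0687059 ms.
Per-hop propagation t_prop = 731/2.26e+08 = 0.00323451 ms.
Pipeline fill: first packet needs 3·t_tx to clear all hops; remaining 64 packets each add one t_tx.
Total = (3+65-1)·t_tx + 3·t_prop = 67·0.0687059 + 3·0.00323451 = 4.61 ms.

4.61 ms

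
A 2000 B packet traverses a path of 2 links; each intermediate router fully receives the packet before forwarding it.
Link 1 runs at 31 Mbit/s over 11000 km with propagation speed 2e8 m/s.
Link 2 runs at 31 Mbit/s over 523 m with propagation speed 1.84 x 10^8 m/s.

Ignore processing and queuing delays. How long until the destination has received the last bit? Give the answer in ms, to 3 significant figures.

L = 2000 × 8 = 16000 bits.
Transmission delay per hop = L/R = 16000/31000000 = 0.516129 ms; 2 hops → 1.03226 ms.
Propagation delays (d/s per hop): 55, 0.00284239 ms; sum = 55.0028 ms.
End-to-end = 56.0 ms.

56.0 ms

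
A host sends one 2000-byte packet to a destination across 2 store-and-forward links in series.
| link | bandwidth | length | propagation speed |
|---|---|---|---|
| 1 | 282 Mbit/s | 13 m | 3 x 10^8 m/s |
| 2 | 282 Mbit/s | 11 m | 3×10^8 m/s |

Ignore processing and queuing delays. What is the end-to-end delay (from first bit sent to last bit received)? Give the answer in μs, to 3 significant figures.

114 μs

L = 2000 × 8 = 16000 bits.
Transmission delay per hop = L/R = 16000/282000000 = 56.7376 μs; 2 hops → 113.475 μs.
Propagation delays (d/s per hop): 0.0433333, 0.0366667 μs; sum = 0.08 μs.
End-to-end = 114 μs.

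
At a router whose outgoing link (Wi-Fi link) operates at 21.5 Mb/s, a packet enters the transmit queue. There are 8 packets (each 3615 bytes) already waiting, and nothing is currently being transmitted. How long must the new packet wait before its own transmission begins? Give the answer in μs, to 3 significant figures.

Each queued packet: L/R = 28920/21500000 = 1345.12 μs.
8 queued → 10760.9 μs.
Queuing delay = 10800 μs.

10800 μs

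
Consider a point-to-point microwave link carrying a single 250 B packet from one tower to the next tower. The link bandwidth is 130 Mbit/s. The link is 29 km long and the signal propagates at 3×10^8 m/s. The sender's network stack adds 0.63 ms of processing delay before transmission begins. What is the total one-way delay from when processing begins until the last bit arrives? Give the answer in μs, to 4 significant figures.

L = 250 × 8 = 2000 bits.
Transmission delay = L/R = 2000 / 130000000 = 15.3846 μs.
Propagation delay = d/s = 29000 m / 300000000 m/s = 96.6667 μs.
Plus processing delay 0.63 ms = 630 μs.
Total = 742.1 μs.

742.1 μs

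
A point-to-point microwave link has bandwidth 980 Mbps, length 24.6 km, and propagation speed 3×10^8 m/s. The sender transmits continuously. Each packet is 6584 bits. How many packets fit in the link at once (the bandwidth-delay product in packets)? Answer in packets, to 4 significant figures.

12.21 packets

Propagation delay = 24600 / 300000000 = 8.2e-05 s.
BDP = R × t_prop = 980000000 × 8.2e-05 = 80360 bits.
In packets of 6584 bits: 12.21 packets.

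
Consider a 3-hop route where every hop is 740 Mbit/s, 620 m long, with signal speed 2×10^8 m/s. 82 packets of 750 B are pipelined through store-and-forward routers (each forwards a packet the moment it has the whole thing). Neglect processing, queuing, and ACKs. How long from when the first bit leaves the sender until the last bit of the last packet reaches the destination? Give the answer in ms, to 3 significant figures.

Per-hop transmission t_tx = L/R = 6000/740000000 = 0.00810811 ms.
Per-hop propagation t_prop = 620/200000000 = 0.0031 ms.
Pipeline fill: first packet needs 3·t_tx to clear all hops; remaining 81 packets each add one t_tx.
Total = (3+82-1)·t_tx + 3·t_prop = 84·0.00810811 + 3·0.0031 = 0.690 ms.

0.690 ms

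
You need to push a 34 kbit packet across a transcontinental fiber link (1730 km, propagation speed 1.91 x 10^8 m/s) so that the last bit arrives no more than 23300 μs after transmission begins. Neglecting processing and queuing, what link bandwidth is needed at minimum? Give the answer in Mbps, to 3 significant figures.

Propagation delay = 1730000 / 191000000 = 9057.59 μs.
Transmission budget = 23300 − 9057.59 = 14242.4 μs.
R ≥ L / t_tx = 34000 bits / 0.0142424 s = 2.39 Mbps.

2.39 Mbps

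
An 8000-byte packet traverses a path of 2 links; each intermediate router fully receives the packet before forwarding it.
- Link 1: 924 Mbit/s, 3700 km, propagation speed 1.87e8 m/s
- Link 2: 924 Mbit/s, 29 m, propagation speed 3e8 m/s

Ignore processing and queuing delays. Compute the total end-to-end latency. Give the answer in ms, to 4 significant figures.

19.92 ms

L = 8000 × 8 = 64000 bits.
Transmission delay per hop = L/R = 64000/924000000 = 0.0692641 ms; 2 hops → 0.138528 ms.
Propagation delays (d/s per hop): 19.7861, 9.66667e-05 ms; sum = 19.7862 ms.
End-to-end = 19.92 ms.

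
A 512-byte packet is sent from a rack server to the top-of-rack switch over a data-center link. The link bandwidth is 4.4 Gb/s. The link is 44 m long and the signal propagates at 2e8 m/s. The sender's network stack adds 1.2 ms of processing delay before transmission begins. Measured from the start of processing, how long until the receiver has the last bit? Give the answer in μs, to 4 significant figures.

L = 512 × 8 = 4096 bits.
Transmission delay = L/R = 4096 / 4400000000 = 0.930909 μs.
Propagation delay = d/s = 44 m / 200000000 m/s = 0.22 μs.
Plus processing delay 1.2 ms = 1200 μs.
Total = 1201 μs.

1201 μs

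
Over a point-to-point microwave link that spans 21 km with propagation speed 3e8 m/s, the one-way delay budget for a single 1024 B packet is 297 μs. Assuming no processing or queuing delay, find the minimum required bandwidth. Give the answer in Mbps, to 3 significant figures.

36.1 Mbps

L = 8192 bits.
Propagation delay = 21000 / 300000000 = 70 μs.
Transmission budget = 297 − 70 = 227 μs.
R ≥ L / t_tx = 8192 bits / 0.000227 s = 36.1 Mbps.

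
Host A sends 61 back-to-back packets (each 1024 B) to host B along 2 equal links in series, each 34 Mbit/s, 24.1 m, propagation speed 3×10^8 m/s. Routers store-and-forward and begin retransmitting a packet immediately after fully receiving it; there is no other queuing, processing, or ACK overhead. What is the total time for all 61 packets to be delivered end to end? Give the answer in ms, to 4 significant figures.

Per-hop transmission t_tx = L/R = 8192/34000000 = 0.240941 ms.
Per-hop propagation t_prop = 24.1/300000000 = 8.03333e-05 ms.
Pipeline fill: first packet needs 2·t_tx to clear all hops; remaining 60 packets each add one t_tx.
Total = (2+61-1)·t_tx + 2·t_prop = 62·0.240941 + 2·8.03333e-05 = 14.94 ms.

14.94 ms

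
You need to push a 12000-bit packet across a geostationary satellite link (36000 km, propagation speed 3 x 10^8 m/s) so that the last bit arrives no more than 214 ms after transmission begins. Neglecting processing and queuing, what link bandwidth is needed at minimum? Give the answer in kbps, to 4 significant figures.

127.7 kbps

Propagation delay = 36000000 / 300000000 = 120 ms.
Transmission budget = 214 − 120 = 94 ms.
R ≥ L / t_tx = 12000 bits / 0.094 s = 127.7 kbps.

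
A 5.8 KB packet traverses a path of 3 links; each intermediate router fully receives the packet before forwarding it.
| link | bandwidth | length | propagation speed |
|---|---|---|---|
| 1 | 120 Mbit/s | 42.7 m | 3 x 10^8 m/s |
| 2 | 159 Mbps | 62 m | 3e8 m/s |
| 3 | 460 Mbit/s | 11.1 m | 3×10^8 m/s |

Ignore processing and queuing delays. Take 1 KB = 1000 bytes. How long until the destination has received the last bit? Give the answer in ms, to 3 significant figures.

0.780 ms

L = 46400 bits.
Transmission delays (L/R per hop): 0.386667, 0.291824, 0.10087 ms; sum = 0.77936 ms.
Propagation delays (d/s per hop): 0.000142333, 0.000206667, 3.7e-05 ms; sum = 0.000386 ms.
End-to-end = 0.780 ms.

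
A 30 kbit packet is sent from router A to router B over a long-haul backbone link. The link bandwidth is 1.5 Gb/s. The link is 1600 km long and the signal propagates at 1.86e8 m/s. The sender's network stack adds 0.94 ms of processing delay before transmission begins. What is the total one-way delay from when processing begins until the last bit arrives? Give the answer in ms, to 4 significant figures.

L = 30000 bits.
Transmission delay = L/R = 30000 / 1500000000 = 0.02 ms.
Propagation delay = d/s = 1600000 m / 186000000 m/s = 8.60215 ms.
Plus processing delay 0.94 ms = 0.94 ms.
Total = 9.562 ms.

9.562 ms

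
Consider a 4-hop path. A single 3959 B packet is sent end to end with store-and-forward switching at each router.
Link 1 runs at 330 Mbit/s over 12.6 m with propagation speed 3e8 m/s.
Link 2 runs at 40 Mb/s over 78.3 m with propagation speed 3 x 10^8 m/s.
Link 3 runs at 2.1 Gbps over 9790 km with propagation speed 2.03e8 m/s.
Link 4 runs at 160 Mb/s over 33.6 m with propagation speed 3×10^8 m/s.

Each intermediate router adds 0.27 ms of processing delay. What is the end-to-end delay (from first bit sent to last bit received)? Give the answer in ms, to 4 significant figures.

L = 3959 × 8 = 31672 bits.
Transmission delays (L/R per hop): 0.0959758, 0.7918, 0.0150819, 0.19795 ms; sum = 1.10081 ms.
Propagation delays (d/s per hop): 4.2e-05, 0.000261, 48.2266, 0.000112 ms; sum = 48.227 ms.
Processing at 3 router(s): 3 × 0.27 ms = 0.81 ms.
End-to-end = 50.14 ms.

50.14 ms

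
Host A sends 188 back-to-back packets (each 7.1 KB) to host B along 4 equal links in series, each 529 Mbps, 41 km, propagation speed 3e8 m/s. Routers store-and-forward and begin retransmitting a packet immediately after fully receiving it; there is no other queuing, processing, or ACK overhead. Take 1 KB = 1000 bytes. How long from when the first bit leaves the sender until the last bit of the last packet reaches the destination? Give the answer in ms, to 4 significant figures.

21.05 ms

Per-hop transmission t_tx = L/R = 56800/529000000 = 0.107372 ms.
Per-hop propagation t_prop = 41000/300000000 = 0.136667 ms.
Pipeline fill: first packet needs 4·t_tx to clear all hops; remaining 187 packets each add one t_tx.
Total = (4+188-1)·t_tx + 4·t_prop = 191·0.107372 + 4·0.136667 = 21.05 ms.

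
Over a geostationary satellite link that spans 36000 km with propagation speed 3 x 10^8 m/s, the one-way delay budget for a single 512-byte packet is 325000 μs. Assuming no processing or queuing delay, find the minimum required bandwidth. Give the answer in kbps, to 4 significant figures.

L = 4096 bits.
Propagation delay = 36000000 / 300000000 = 120000 μs.
Transmission budget = 325000 − 120000 = 205000 μs.
R ≥ L / t_tx = 4096 bits / 0.205 s = 19.98 kbps.

19.98 kbps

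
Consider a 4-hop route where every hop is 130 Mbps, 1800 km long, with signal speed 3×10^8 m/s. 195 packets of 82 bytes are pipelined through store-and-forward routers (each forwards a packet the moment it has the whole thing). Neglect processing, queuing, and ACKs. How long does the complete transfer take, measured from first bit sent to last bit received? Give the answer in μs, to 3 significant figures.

Per-hop transmission t_tx = L/R = 656/130000000 = 5.04615 μs.
Per-hop propagation t_prop = 1800000/300000000 = 6000 μs.
Pipeline fill: first packet needs 4·t_tx to clear all hops; remaining 194 packets each add one t_tx.
Total = (4+195-1)·t_tx + 4·t_prop = 198·5.04615 + 4·6000 = 25000 μs.

25000 μs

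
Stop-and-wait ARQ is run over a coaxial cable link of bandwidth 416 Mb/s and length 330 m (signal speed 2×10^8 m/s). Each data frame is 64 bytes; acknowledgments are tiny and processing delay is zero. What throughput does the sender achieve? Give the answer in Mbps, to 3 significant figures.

113 Mbps

t_tx = L/R = 512/416000000 = 1.23077e-06 s.
t_prop = 330/200000000 = 1.65e-06 s; RTT = 3.3e-06 s.
Cycle = t_tx + RTT = 4.53077e-06 s.
Throughput = L / cycle = 512 / 4.53077e-06 = 113 Mbps.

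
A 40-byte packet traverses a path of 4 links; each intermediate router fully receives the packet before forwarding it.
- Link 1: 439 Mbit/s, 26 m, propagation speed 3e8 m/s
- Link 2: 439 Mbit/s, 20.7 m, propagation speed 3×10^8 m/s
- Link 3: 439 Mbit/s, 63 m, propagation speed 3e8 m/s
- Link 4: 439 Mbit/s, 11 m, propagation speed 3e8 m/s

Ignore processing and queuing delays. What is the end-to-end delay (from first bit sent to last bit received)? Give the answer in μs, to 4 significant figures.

L = 40 × 8 = 320 bits.
Transmission delay per hop = L/R = 320/439000000 = 0.728929 μs; 4 hops → 2.91572 μs.
Propagation delays (d/s per hop): 0.0866667, 0.069, 0.21, 0.0366667 μs; sum = 0.402333 μs.
End-to-end = 3.318 μs.

3.318 μs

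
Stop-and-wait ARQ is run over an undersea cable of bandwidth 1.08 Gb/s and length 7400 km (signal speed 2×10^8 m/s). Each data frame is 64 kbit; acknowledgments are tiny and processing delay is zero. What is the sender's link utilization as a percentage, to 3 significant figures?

t_tx = L/R = 64000/1080000000 = 5.92593e-05 s.
t_prop = 7400000/200000000 = 0.037 s; RTT = 0.074 s.
Cycle = t_tx + RTT = 0.0740593 s.
Utilization = t_tx / cycle = 5.92593e-05/0.0740593 = 0.0800 %.

0.0800 %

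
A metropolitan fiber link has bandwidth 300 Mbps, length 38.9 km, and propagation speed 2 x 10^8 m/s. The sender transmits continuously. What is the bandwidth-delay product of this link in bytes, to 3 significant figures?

7290 bytes

Propagation delay = 38900 / 200000000 = 0.0001945 s.
BDP = R × t_prop = 300000000 × 0.0001945 = 58350 bits.
In bytes: 58350/8 = 7290 bytes.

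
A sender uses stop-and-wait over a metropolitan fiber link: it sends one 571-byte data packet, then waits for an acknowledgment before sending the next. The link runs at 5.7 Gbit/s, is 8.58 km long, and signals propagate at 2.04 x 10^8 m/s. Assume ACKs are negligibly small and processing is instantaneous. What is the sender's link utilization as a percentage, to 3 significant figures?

0.944 %

t_tx = L/R = 4568/5700000000 = 8.01404e-07 s.
t_prop = 8580/204000000 = 4.20588e-05 s; RTT = 8.41176e-05 s.
Cycle = t_tx + RTT = 8.49191e-05 s.
Utilization = t_tx / cycle = 8.01404e-07/8.49191e-05 = 0.944 %.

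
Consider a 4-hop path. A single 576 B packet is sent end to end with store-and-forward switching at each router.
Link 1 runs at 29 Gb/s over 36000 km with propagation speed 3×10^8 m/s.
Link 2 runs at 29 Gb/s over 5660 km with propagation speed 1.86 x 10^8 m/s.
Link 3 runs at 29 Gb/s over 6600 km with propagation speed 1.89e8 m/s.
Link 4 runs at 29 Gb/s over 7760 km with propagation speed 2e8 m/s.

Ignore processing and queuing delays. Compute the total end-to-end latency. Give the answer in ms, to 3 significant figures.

L = 576 × 8 = 4608 bits.
Transmission delay per hop = L/R = 4608/29000000000 = 0.000158897 ms; 4 hops → 0.000635586 ms.
Propagation delays (d/s per hop): 120, 30.4301, 34.9206, 38.8 ms; sum = 224.151 ms.
End-to-end = 224 ms.

224 ms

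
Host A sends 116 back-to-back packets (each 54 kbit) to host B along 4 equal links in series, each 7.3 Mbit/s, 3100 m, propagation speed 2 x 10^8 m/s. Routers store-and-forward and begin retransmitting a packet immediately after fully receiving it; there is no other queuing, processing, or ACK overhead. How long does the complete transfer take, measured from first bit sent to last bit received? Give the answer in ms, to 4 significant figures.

Per-hop transmission t_tx = L/R = 54000/7300000 = 7.39726 ms.
Per-hop propagation t_prop = 3100/200000000 = 0.0155 ms.
Pipeline fill: first packet needs 4·t_tx to clear all hops; remaining 115 packets each add one t_tx.
Total = (4+116-1)·t_tx + 4·t_prop = 119·7.39726 + 4·0.0155 = 880.3 ms.

880.3 ms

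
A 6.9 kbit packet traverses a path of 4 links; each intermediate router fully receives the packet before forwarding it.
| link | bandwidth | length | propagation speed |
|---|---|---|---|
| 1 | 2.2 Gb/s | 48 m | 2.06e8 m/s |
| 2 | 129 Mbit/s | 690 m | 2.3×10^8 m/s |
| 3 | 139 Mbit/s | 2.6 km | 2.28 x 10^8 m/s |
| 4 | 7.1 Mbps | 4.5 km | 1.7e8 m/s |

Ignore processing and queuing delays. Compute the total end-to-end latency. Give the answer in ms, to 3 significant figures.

L = 6900 bits.
Transmission delays (L/R per hop): 0.00313636, 0.0534884, 0.0496403, 0.971831 ms; sum = 1.0781 ms.
Propagation delays (d/s per hop): 0.00023301, 0.003, 0.0114035, 0.0264706 ms; sum = 0.0411071 ms.
End-to-end = 1.12 ms.

1.12 ms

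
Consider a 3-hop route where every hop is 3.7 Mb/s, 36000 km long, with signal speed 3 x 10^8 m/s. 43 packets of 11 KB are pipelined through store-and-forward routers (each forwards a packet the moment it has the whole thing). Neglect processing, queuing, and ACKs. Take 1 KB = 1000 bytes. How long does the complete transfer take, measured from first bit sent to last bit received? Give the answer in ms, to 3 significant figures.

1430 ms

Per-hop transmission t_tx = L/R = 88000/3700000 = 23.7838 ms.
Per-hop propagation t_prop = 36000000/300000000 = 120 ms.
Pipeline fill: first packet needs 3·t_tx to clear all hops; remaining 42 packets each add one t_tx.
Total = (3+43-1)·t_tx + 3·t_prop = 45·23.7838 + 3·120 = 1430 ms.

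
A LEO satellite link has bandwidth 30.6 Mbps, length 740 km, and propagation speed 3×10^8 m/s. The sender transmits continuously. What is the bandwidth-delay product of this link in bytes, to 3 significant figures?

9440 bytes

Propagation delay = 740000 / 300000000 = 0.00246667 s.
BDP = R × t_prop = 30600000 × 0.00246667 = 75480 bits.
In bytes: 75480/8 = 9440 bytes.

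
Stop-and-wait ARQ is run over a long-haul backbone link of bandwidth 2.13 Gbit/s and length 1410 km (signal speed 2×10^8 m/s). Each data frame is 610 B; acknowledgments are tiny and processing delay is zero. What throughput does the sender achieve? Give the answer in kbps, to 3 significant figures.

346 kbps

t_tx = L/R = 4880/2130000000 = 2.29108e-06 s.
t_prop = 1410000/200000000 = 0.00705 s; RTT = 0.0141 s.
Cycle = t_tx + RTT = 0.0141023 s.
Throughput = L / cycle = 4880 / 0.0141023 = 346 kbps.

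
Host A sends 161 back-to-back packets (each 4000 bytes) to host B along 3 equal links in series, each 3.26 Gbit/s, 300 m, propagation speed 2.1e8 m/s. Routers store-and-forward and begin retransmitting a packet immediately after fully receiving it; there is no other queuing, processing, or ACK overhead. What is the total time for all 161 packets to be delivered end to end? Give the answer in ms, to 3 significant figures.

1.60 ms

Per-hop transmission t_tx = L/R = 32000/3260000000 = 0.00981595 ms.
Per-hop propagation t_prop = 300/210000000 = 0.00142857 ms.
Pipeline fill: first packet needs 3·t_tx to clear all hops; remaining 160 packets each add one t_tx.
Total = (3+161-1)·t_tx + 3·t_prop = 163·0.00981595 + 3·0.00142857 = 1.60 ms.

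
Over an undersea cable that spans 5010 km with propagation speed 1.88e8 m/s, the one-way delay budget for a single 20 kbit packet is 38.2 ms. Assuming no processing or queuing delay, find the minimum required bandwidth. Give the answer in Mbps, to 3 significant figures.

Propagation delay = 5010000 / 188000000 = 26.6489 ms.
Transmission budget = 38.2 − 26.6489 = 11.5511 ms.
R ≥ L / t_tx = 20000 bits / 0.0115511 s = 1.73 Mbps.

1.73 Mbps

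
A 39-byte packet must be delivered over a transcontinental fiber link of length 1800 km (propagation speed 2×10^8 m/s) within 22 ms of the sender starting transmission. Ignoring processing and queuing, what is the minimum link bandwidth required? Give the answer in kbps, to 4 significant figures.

L = 312 bits.
Propagation delay = 1800000 / 200000000 = 9 ms.
Transmission budget = 22 − 9 = 13 ms.
R ≥ L / t_tx = 312 bits / 0.013 s = 24.00 kbps.

24.00 kbps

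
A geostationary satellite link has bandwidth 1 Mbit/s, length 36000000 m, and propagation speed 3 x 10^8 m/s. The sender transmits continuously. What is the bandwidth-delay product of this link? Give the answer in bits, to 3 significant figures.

Propagation delay = 36000000 / 300000000 = 0.12 s.
BDP = R × t_prop = 1000000 × 0.12 = 120000 bits.

120000 bits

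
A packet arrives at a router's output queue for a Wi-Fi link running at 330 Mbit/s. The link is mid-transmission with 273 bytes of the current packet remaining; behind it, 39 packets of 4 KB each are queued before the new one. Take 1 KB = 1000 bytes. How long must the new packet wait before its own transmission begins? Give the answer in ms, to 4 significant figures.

3.788 ms

Each queued packet: L/R = 32000/330000000 = 0.0969697 ms.
39 queued → 3.78182 ms.
Plus remaining 2184 bits of current packet: 0.00661818 ms.
Queuing delay = 3.788 ms.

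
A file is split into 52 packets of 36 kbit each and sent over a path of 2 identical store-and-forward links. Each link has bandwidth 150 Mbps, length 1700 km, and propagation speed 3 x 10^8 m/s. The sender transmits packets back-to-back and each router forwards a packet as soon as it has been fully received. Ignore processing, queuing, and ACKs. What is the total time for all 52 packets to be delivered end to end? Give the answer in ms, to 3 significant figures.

24.1 ms

Per-hop transmission t_tx = L/R = 36000/150000000 = 0.24 ms.
Per-hop propagation t_prop = 1700000/300000000 = 5.66667 ms.
Pipeline fill: first packet needs 2·t_tx to clear all hops; remaining 51 packets each add one t_tx.
Total = (2+52-1)·t_tx + 2·t_prop = 53·0.24 + 2·5.66667 = 24.1 ms.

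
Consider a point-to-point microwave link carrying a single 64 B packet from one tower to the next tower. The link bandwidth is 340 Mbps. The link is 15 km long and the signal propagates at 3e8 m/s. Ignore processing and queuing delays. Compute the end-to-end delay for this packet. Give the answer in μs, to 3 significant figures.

51.5 μs

L = 64 × 8 = 512 bits.
Transmission delay = L/R = 512 / 340000000 = 1.50588 μs.
Propagation delay = d/s = 15000 m / 300000000 m/s = 50 μs.
Total = 51.5 μs.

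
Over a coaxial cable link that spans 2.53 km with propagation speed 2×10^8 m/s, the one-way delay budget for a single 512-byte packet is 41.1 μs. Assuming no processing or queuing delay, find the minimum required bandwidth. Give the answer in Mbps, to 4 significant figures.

L = 4096 bits.
Propagation delay = 2530 / 200000000 = 12.65 μs.
Transmission budget = 41.1 − 12.65 = 28.45 μs.
R ≥ L / t_tx = 4096 bits / 2.845e-05 s = 144.0 Mbps.

144.0 Mbps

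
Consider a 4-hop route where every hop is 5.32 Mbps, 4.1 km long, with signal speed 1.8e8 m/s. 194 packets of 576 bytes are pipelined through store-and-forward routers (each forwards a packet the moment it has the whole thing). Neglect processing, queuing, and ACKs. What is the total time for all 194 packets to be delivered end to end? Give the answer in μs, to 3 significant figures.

Per-hop transmission t_tx = L/R = 4608/5320000 = 866.165 μs.
Per-hop propagation t_prop = 4100/180000000 = 22.7778 μs.
Pipeline fill: first packet needs 4·t_tx to clear all hops; remaining 193 packets each add one t_tx.
Total = (4+194-1)·t_tx + 4·t_prop = 197·866.165 + 4·22.7778 = 171000 μs.

171000 μs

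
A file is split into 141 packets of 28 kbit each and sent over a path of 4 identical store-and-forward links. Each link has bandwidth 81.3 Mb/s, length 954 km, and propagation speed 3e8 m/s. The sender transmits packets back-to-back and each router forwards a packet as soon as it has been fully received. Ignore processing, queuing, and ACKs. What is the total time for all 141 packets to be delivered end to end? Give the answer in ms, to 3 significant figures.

Per-hop transmission t_tx = L/R = 28000/81300000 = 0.344403 ms.
Per-hop propagation t_prop = 954000/300000000 = 3.18 ms.
Pipeline fill: first packet needs 4·t_tx to clear all hops; remaining 140 packets each add one t_tx.
Total = (4+141-1)·t_tx + 4·t_prop = 144·0.344403 + 4·3.18 = 62.3 ms.

62.3 ms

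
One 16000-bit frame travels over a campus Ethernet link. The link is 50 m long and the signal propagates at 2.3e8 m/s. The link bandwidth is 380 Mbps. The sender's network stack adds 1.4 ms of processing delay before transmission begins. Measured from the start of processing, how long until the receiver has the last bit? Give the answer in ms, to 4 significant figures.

1.442 ms

Transmission delay = L/R = 16000 / 380000000 = 0.0421053 ms.
Propagation delay = d/s = 50 m / 2.3e+08 m/s = 0.000217391 ms.
Plus processing delay 1.4 ms = 1.4 ms.
Total = 1.442 ms.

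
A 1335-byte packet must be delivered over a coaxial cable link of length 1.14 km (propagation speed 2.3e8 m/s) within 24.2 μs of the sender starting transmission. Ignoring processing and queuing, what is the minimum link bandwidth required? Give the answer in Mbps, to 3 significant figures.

L = 10680 bits.
Propagation delay = 1140 / 2.3e+08 = 4.95652 μs.
Transmission budget = 24.2 − 4.95652 = 19.2435 μs.
R ≥ L / t_tx = 10680 bits / 1.92435e-05 s = 555 Mbps.

555 Mbps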